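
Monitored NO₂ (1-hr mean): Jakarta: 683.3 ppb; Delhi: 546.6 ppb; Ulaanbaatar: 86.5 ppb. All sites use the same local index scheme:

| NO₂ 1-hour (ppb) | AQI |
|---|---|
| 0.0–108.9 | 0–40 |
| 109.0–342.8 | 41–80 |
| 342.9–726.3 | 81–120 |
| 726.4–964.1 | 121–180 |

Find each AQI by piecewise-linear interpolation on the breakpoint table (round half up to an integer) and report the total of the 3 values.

250

Jakarta: 683.3 lies in 342.9–726.3, so I_lo=81, I_hi=120, C_lo=342.9, C_hi=726.3.
(120−81)/(726.3−342.9) × (683.3−342.9) + 81 = 39/383.4 × 340.4 + 81 ≈ 115.63 → 116.
Delhi: 546.6 ∈ [342.9, 726.3] ↔ index [81, 120].
81 + (546.6−342.9)·(120−81)/(726.3−342.9) = 81 + 203.7·39/383.4 ≈ 101.72, so AQI = 102.
Ulaanbaatar: 86.5 ∈ [0.0, 108.9] ↔ index [0, 40].
0 + (86.5−0.0)·(40−0)/(108.9−0.0) = 0 + 86.5·40/108.9 ≈ 31.77, so AQI = 32.
AQIs: Jakarta=116, Delhi=102, Ulaanbaatar=32. Sum = 116 + 102 + 32 = 250.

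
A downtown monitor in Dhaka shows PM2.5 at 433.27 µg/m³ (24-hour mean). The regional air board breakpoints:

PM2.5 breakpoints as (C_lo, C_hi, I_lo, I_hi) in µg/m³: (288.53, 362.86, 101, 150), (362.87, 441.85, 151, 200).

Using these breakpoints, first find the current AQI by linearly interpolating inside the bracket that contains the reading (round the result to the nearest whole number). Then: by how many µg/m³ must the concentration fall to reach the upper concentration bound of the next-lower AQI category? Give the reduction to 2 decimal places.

70.41

PM2.5: row 362.87–441.85 (AQI 151–200). (200−151)·(433.27−362.87)/(441.85−362.87) + 151 = 49·70.40/78.98 + 151 ≈ 194.68 → 195.
Current AQI 195 is in the Unhealthy range (151–200). The next-lower category tops out at AQI 150, whose upper concentration bound is 362.86 µg/m³.
Reduction needed = 433.27 − 362.86 = 70.41 µg/m³.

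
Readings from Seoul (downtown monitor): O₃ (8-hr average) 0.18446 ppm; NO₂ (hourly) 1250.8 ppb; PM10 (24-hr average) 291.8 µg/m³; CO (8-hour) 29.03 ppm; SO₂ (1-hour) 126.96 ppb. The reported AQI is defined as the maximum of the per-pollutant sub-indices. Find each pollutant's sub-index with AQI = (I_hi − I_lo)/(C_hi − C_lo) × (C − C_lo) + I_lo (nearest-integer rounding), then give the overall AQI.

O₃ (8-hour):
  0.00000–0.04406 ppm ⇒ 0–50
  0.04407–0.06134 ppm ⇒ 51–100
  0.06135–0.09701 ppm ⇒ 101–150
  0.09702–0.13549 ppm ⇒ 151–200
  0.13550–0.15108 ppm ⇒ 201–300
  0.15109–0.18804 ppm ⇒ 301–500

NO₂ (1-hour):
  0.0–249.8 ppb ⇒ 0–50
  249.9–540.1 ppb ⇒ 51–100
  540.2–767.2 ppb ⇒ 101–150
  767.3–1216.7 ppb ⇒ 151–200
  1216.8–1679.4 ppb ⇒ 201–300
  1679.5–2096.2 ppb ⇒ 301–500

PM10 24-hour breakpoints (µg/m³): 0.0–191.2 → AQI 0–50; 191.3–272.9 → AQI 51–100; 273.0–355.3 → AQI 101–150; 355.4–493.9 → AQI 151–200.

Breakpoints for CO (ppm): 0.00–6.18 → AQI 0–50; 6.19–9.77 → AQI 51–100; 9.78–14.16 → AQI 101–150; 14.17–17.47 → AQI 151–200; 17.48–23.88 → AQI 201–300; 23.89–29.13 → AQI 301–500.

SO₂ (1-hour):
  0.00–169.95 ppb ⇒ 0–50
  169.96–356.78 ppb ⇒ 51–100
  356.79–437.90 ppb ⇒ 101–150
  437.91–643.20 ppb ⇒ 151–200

496

O₃: row 0.15109–0.18804 (AQI 301–500). (500−301)·(0.18446−0.15109)/(0.18804−0.15109) + 301 = 199·0.03337/0.03695 + 301 ≈ 480.72 → 481.
NO₂: 1250.8 lies in 1216.8–1679.4, so I_lo=201, I_hi=300, C_lo=1216.8, C_hi=1679.4.
(300−201)/(1679.4−1216.8) × (1250.8−1216.8) + 201 = 99/462.6 × 34.0 + 201 ≈ 208.28 → 208.
PM10 291.8: bracket 273.0–355.3 → index 101–150; slope 49/82.3, offset 18.8.
AQI = 101 + 49/82.3·18.8 ≈ 112.19 ⇒ 112.
CO 29.03: bracket 23.89–29.13 → index 301–500; slope 199/5.24, offset 5.14.
AQI = 301 + 199/5.24·5.14 ≈ 496.20 ⇒ 496.
SO₂: 126.96 ∈ [0.00, 169.95] ↔ index [0, 50].
0 + (126.96−0.00)·(50−0)/(169.95−0.00) = 0 + 126.96·50/169.95 ≈ 37.35, so AQI = 37.
Sub-indices: O₃→481, NO₂→208, PM10→112, CO→496, SO₂→37. Overall AQI = max = 496; dominant pollutant is CO.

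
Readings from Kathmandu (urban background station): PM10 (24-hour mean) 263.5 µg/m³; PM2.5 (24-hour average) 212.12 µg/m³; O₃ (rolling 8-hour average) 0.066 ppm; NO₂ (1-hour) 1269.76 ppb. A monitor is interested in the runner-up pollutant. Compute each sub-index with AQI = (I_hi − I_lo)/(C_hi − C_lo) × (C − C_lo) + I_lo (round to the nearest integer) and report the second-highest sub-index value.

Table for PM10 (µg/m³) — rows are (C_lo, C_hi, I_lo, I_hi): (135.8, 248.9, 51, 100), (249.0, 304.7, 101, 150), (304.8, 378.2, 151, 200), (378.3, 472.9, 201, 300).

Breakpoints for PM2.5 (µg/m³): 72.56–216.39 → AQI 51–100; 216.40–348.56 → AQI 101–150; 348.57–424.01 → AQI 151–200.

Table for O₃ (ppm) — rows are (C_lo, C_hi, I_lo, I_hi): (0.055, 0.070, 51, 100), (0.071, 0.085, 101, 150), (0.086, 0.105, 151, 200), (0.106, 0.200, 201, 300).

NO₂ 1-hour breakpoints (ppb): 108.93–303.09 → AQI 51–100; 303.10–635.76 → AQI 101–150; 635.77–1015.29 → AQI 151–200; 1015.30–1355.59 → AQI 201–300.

PM10 263.5: bracket 249.0–304.7 → index 101–150; slope 49/55.7, offset 14.5.
AQI = 101 + 49/55.7·14.5 ≈ 113.76 ⇒ 114.
PM2.5: 212.12 ∈ [72.56, 216.39] ↔ index [51, 100].
51 + (212.12−72.56)·(100−51)/(216.39−72.56) = 51 + 139.56·49/143.83 ≈ 98.55, so AQI = 99.
O₃: 0.066 ∈ [0.055, 0.070] ↔ index [51, 100].
51 + (0.066−0.055)·(100−51)/(0.070−0.055) = 51 + 0.011·49/0.015 ≈ 86.93, so AQI = 87.
NO₂: row 1015.30–1355.59 (AQI 201–300). (300−201)·(1269.76−1015.30)/(1355.59−1015.30) + 201 = 99·254.46/340.29 + 201 ≈ 275.03 → 275.
Sub-indices: PM10→114, PM2.5→99, O₃→87, NO₂→275. Ranked high→low: 275, 114, 99, 87. Second-highest sub-index = 114.

114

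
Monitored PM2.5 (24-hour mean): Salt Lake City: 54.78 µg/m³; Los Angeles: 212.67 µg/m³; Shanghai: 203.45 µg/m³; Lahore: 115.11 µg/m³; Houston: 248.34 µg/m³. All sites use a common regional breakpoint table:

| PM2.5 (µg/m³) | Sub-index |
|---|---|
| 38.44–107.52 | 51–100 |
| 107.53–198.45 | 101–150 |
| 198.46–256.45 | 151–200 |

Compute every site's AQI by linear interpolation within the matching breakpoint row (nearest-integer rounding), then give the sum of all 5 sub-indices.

Salt Lake City: row 38.44–107.52 (AQI 51–100). (100−51)·(54.78−38.44)/(107.52−38.44) + 51 = 49·16.34/69.08 + 51 ≈ 62.59 → 63.
Los Angeles 212.67: bracket 198.46–256.45 → index 151–200; slope 49/57.99, offset 14.21.
AQI = 151 + 49/57.99·14.21 ≈ 163.01 ⇒ 163.
Shanghai: 203.45 lies in 198.46–256.45, so I_lo=151, I_hi=200, C_lo=198.46, C_hi=256.45.
(200−151)/(256.45−198.46) × (203.45−198.46) + 151 = 49/57.99 × 4.99 + 151 ≈ 155.22 → 155.
Lahore: 115.11 ∈ [107.53, 198.45] ↔ index [101, 150].
101 + (115.11−107.53)·(150−101)/(198.45−107.53) = 101 + 7.58·49/90.92 ≈ 105.09, so AQI = 105.
Houston 248.34: bracket 198.46–256.45 → index 151–200; slope 49/57.99, offset 49.88.
AQI = 151 + 49/57.99·49.88 ≈ 193.15 ⇒ 193.
AQIs: Salt Lake City=63, Los Angeles=163, Shanghai=155, Lahore=105, Houston=193. Sum = 63 + 163 + 155 + 105 + 193 = 679.

679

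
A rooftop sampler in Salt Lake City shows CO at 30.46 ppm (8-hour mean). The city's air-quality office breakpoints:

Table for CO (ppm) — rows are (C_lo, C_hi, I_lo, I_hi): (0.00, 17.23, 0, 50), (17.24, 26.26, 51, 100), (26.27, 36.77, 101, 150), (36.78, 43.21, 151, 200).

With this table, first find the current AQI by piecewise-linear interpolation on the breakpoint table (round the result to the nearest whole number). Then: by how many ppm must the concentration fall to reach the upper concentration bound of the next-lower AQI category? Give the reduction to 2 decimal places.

4.20

CO: 30.46 lies in 26.27–36.77, so I_lo=101, I_hi=150, C_lo=26.27, C_hi=36.77.
(150−101)/(36.77−26.27) × (30.46−26.27) + 101 = 49/10.50 × 4.19 + 101 ≈ 120.55 → 121.
Current AQI 121 is in the Unhealthy for Sensitive Groups range (101–150). The next-lower category tops out at AQI 100, whose upper concentration bound is 26.26 ppm.
Reduction needed = 30.46 − 26.26 = 4.20 ppm.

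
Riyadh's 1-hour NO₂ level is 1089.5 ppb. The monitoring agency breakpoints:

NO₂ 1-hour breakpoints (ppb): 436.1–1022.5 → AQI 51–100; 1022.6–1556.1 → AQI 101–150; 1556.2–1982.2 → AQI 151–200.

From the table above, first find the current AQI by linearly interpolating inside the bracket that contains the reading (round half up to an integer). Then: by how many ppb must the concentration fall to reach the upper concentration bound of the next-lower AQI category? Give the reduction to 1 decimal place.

NO₂: 1089.5 lies in 1022.6–1556.1, so I_lo=101, I_hi=150, C_lo=1022.6, C_hi=1556.1.
(150−101)/(1556.1−1022.6) × (1089.5−1022.6) + 101 = 49/533.5 × 66.9 + 101 ≈ 107.14 → 107.
Current AQI 107 is in the Unhealthy for Sensitive Groups range (101–150). The next-lower category tops out at AQI 100, whose upper concentration bound is 1022.5 ppb.
Reduction needed = 1089.5 − 1022.5 = 67.0 ppb.

67.0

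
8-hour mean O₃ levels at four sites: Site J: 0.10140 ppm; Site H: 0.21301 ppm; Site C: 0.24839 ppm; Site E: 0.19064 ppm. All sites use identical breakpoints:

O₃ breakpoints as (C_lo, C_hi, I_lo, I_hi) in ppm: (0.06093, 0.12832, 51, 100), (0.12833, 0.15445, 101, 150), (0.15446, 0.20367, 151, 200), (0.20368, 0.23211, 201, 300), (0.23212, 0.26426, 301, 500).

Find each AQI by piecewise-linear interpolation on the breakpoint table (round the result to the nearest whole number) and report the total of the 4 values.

902

Site J: row 0.06093–0.12832 (AQI 51–100). (100−51)·(0.10140−0.06093)/(0.12832−0.06093) + 51 = 49·0.04047/0.06739 + 51 ≈ 80.43 → 80.
Site H 0.21301: bracket 0.20368–0.23211 → index 201–300; slope 99/0.02843, offset 0.00933.
AQI = 201 + 99/0.02843·0.00933 ≈ 233.49 ⇒ 233.
Site C: 0.24839 ∈ [0.23212, 0.26426] ↔ index [301, 500].
301 + (0.24839−0.23212)·(500−301)/(0.26426−0.23212) = 301 + 0.01627·199/0.03214 ≈ 401.74, so AQI = 402.
Site E: 0.19064 ∈ [0.15446, 0.20367] ↔ index [151, 200].
151 + (0.19064−0.15446)·(200−151)/(0.20367−0.15446) = 151 + 0.03618·49/0.04921 ≈ 187.03, so AQI = 187.
AQIs: Site J=80, Site H=233, Site C=402, Site E=187. Sum = 80 + 233 + 402 + 187 = 902.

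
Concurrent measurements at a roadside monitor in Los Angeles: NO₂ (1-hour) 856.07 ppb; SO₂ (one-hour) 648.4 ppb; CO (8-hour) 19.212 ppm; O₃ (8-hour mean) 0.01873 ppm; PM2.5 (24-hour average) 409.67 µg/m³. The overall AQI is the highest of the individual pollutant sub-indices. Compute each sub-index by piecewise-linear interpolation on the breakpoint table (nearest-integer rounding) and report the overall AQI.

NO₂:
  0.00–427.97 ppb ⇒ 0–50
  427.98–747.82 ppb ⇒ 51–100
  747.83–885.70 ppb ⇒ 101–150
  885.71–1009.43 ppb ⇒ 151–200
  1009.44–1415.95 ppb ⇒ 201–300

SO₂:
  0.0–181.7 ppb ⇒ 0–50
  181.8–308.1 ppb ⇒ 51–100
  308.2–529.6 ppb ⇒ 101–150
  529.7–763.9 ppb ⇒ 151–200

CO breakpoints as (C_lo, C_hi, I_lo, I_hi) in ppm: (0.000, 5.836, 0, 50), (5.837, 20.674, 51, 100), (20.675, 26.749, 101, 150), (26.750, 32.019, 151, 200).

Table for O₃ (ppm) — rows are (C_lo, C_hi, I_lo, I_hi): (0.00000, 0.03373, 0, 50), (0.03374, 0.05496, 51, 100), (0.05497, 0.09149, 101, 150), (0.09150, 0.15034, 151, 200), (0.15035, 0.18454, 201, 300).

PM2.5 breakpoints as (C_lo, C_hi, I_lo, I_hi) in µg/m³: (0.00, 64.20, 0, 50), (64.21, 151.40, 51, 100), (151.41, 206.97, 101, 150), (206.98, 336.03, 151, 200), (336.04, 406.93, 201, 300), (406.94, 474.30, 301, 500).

309

NO₂: row 747.83–885.70 (AQI 101–150). (150−101)·(856.07−747.83)/(885.70−747.83) + 101 = 49·108.24/137.87 + 101 ≈ 139.47 → 139.
SO₂: 648.4 ∈ [529.7, 763.9] ↔ index [151, 200].
151 + (648.4−529.7)·(200−151)/(763.9−529.7) = 151 + 118.7·49/234.2 ≈ 175.83, so AQI = 176.
CO: row 5.837–20.674 (AQI 51–100). (100−51)·(19.212−5.837)/(20.674−5.837) + 51 = 49·13.375/14.837 + 51 ≈ 95.17 → 95.
O₃: row 0.00000–0.03373 (AQI 0–50). (50−0)·(0.01873−0.00000)/(0.03373−0.00000) + 0 = 50·0.01873/0.03373 + 0 ≈ 27.76 → 28.
PM2.5: row 406.94–474.30 (AQI 301–500). (500−301)·(409.67−406.94)/(474.30−406.94) + 301 = 199·2.73/67.36 + 301 ≈ 309.07 → 309.
Sub-indices: NO₂→139, SO₂→176, CO→95, O₃→28, PM2.5→309. Overall AQI = max = 309; dominant pollutant is PM2.5.
AQI 309: Hazardous.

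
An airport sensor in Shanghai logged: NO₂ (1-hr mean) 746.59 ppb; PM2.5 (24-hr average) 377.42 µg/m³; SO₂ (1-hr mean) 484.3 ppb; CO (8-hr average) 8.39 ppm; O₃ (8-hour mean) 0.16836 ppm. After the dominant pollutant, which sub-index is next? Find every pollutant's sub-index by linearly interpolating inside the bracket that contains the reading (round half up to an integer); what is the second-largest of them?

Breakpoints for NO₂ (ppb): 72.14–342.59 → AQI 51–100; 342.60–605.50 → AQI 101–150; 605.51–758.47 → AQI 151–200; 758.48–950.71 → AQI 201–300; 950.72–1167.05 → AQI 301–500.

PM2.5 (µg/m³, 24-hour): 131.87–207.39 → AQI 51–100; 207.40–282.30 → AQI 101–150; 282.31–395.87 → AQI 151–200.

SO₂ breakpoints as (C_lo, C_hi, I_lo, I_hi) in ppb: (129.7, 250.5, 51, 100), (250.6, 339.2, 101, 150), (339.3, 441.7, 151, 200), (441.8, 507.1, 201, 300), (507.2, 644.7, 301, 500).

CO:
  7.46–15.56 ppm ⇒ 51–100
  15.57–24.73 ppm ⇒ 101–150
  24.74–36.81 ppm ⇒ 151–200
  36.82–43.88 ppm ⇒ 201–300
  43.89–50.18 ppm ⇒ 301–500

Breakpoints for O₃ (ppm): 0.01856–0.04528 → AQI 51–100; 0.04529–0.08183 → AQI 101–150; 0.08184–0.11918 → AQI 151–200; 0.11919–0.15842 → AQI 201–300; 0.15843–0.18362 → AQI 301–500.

265

NO₂: row 605.51–758.47 (AQI 151–200). (200−151)·(746.59−605.51)/(758.47−605.51) + 151 = 49·141.08/152.96 + 151 ≈ 196.19 → 196.
PM2.5 377.42: bracket 282.31–395.87 → index 151–200; slope 49/113.56, offset 95.11.
AQI = 151 + 49/113.56·95.11 ≈ 192.04 ⇒ 192.
SO₂: row 441.8–507.1 (AQI 201–300). (300−201)·(484.3−441.8)/(507.1−441.8) + 201 = 99·42.5/65.3 + 201 ≈ 265.43 → 265.
CO: row 7.46–15.56 (AQI 51–100). (100−51)·(8.39−7.46)/(15.56−7.46) + 51 = 49·0.93/8.10 + 51 ≈ 56.63 → 57.
O₃: 0.16836 lies in 0.15843–0.18362, so I_lo=301, I_hi=500, C_lo=0.15843, C_hi=0.18362.
(500−301)/(0.18362−0.15843) × (0.16836−0.15843) + 301 = 199/0.02519 × 0.00993 + 301 ≈ 379.45 → 379.
Sub-indices: NO₂→196, PM2.5→192, SO₂→265, CO→57, O₃→379. Ranked high→low: 379, 265, 196, 192, 57. Second-highest sub-index = 265.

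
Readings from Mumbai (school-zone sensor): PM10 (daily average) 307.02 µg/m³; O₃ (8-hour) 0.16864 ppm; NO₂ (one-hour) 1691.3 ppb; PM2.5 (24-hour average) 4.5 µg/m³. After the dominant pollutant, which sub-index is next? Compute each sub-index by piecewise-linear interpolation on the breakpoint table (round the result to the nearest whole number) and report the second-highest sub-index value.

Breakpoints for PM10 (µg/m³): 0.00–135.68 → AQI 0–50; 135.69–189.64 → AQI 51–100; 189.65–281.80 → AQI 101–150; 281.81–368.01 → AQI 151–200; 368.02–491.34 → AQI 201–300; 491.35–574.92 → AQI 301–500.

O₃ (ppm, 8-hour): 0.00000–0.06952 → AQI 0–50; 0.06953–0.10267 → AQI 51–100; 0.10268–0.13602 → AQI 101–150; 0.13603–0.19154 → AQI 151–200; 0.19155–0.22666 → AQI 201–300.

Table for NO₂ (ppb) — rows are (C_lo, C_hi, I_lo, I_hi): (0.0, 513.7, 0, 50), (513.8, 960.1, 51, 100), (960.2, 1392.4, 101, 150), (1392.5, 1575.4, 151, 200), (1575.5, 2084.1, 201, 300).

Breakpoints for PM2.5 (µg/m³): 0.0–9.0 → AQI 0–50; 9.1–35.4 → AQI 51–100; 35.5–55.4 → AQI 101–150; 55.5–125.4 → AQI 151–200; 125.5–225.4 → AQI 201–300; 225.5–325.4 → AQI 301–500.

PM10: 307.02 lies in 281.81–368.01, so I_lo=151, I_hi=200, C_lo=281.81, C_hi=368.01.
(200−151)/(368.01−281.81) × (307.02−281.81) + 151 = 49/86.20 × 25.21 + 151 ≈ 165.33 → 165.
O₃: 0.16864 ∈ [0.13603, 0.19154] ↔ index [151, 200].
151 + (0.16864−0.13603)·(200−151)/(0.19154−0.13603) = 151 + 0.03261·49/0.05551 ≈ 179.79, so AQI = 180.
NO₂ 1691.3: bracket 1575.5–2084.1 → index 201–300; slope 99/508.6, offset 115.8.
AQI = 201 + 99/508.6·115.8 ≈ 223.54 ⇒ 224.
PM2.5 4.5: bracket 0.0–9.0 → index 0–50; slope 50/9.0, offset 4.5.
AQI = 0 + 50/9.0·4.5 ≈ 25.00 ⇒ 25.
Sub-indices: PM10→165, O₃→180, NO₂→224, PM2.5→25. Ranked high→low: 224, 180, 165, 25. Second-highest sub-index = 180.

180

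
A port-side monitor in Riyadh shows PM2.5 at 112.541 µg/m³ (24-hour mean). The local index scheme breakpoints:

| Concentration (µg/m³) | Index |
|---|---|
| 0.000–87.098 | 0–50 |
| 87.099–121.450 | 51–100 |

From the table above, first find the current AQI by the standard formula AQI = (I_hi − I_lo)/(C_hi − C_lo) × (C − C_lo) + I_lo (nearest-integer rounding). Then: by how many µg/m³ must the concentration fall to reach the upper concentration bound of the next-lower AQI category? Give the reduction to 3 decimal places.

25.443

PM2.5: row 87.099–121.450 (AQI 51–100). (100−51)·(112.541−87.099)/(121.450−87.099) + 51 = 49·25.442/34.351 + 51 ≈ 87.29 → 87.
Current AQI 87 is in the Moderate range (51–100). The next-lower category tops out at AQI 50, whose upper concentration bound is 87.098 µg/m³.
Reduction needed = 112.541 − 87.098 = 25.443 µg/m³.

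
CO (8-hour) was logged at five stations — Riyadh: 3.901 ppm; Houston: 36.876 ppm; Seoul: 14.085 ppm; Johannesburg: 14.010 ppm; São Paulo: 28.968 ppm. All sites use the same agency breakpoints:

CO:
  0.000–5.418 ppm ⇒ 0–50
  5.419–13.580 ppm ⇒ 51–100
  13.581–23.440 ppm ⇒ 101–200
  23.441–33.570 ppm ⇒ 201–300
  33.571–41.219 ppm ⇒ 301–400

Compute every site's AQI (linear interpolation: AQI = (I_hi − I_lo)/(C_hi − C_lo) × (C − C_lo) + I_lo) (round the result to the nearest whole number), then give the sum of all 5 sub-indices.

846

Riyadh 3.901: bracket 0.000–5.418 → index 0–50; slope 50/5.418, offset 3.901.
AQI = 0 + 50/5.418·3.901 ≈ 36.00 ⇒ 36.
Houston: 36.876 ∈ [33.571, 41.219] ↔ index [301, 400].
301 + (36.876−33.571)·(400−301)/(41.219−33.571) = 301 + 3.305·99/7.648 ≈ 343.78, so AQI = 344.
Seoul: 14.085 lies in 13.581–23.440, so I_lo=101, I_hi=200, C_lo=13.581, C_hi=23.440.
(200−101)/(23.440−13.581) × (14.085−13.581) + 101 = 99/9.859 × 0.504 + 101 ≈ 106.06 → 106.
Johannesburg 14.010: bracket 13.581–23.440 → index 101–200; slope 99/9.859, offset 0.429.
AQI = 101 + 99/9.859·0.429 ≈ 105.31 ⇒ 105.
São Paulo 28.968: bracket 23.441–33.570 → index 201–300; slope 99/10.129, offset 5.527.
AQI = 201 + 99/10.129·5.527 ≈ 255.02 ⇒ 255.
AQIs: Riyadh=36, Houston=344, Seoul=106, Johannesburg=105, São Paulo=255. Sum = 36 + 344 + 106 + 105 + 255 = 846.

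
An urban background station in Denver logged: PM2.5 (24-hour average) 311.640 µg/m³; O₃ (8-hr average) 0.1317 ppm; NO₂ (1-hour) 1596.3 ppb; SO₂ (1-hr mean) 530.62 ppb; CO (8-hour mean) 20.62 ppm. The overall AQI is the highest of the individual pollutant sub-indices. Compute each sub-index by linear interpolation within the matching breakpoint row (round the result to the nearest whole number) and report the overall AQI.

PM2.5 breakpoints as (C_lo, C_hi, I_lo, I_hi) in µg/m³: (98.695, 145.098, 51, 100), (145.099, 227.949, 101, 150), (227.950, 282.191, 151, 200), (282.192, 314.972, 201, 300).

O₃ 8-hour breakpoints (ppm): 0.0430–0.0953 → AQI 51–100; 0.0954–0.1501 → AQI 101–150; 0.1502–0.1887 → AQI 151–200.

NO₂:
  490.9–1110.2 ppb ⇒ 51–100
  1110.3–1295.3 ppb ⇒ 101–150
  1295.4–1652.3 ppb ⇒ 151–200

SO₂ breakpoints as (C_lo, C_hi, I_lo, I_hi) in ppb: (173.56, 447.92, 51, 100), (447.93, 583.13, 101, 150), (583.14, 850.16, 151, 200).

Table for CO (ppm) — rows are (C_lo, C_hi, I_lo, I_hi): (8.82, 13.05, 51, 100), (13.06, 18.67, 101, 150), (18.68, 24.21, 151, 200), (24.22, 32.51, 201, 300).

290

PM2.5: 311.640 ∈ [282.192, 314.972] ↔ index [201, 300].
201 + (311.640−282.192)·(300−201)/(314.972−282.192) = 201 + 29.448·99/32.780 ≈ 289.94, so AQI = 290.
O₃ 0.1317: bracket 0.0954–0.1501 → index 101–150; slope 49/0.0547, offset 0.0363.
AQI = 101 + 49/0.0547·0.0363 ≈ 133.52 ⇒ 134.
NO₂: 1596.3 lies in 1295.4–1652.3, so I_lo=151, I_hi=200, C_lo=1295.4, C_hi=1652.3.
(200−151)/(1652.3−1295.4) × (1596.3−1295.4) + 151 = 49/356.9 × 300.9 + 151 ≈ 192.31 → 192.
SO₂: row 447.93–583.13 (AQI 101–150). (150−101)·(530.62−447.93)/(583.13−447.93) + 101 = 49·82.69/135.20 + 101 ≈ 130.97 → 131.
CO: 20.62 ∈ [18.68, 24.21] ↔ index [151, 200].
151 + (20.62−18.68)·(200−151)/(24.21−18.68) = 151 + 1.94·49/5.53 ≈ 168.19, so AQI = 168.
Sub-indices: PM2.5→290, O₃→134, NO₂→192, SO₂→131, CO→168. Overall AQI = max = 290; dominant pollutant is PM2.5.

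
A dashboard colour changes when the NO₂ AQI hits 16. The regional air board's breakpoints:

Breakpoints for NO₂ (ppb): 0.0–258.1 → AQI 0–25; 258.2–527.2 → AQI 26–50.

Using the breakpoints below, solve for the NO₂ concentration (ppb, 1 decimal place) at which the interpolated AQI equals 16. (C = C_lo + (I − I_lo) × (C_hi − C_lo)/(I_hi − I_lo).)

AQI 16 lies in the 0–25 band, which corresponds to 0.0–258.1 ppb.
C = 0.0 + (16−0)×(258.1−0.0)/(25−0) = 0.0 + 16×258.1/25 ≈ 165.184 ppb → 165.2 ppb to 1 dp.

165.2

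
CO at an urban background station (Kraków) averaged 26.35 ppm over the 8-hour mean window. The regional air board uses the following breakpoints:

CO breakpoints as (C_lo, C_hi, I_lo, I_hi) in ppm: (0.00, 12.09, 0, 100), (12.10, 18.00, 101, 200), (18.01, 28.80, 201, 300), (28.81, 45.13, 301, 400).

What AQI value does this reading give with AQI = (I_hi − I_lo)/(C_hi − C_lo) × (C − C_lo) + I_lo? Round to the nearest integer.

CO: 26.35 ∈ [18.01, 28.80] ↔ index [201, 300].
201 + (26.35−18.01)·(300−201)/(28.80−18.01) = 201 + 8.34·99/10.79 ≈ 277.52, so AQI = 278.

278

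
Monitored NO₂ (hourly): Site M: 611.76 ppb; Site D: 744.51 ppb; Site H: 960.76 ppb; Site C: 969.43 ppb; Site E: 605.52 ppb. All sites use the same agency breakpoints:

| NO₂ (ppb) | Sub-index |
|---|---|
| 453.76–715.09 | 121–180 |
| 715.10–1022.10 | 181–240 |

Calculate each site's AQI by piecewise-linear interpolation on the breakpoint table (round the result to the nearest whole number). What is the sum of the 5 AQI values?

957

Site M: row 453.76–715.09 (AQI 121–180). (180−121)·(611.76−453.76)/(715.09−453.76) + 121 = 59·158.00/261.33 + 121 ≈ 156.67 → 157.
Site D: 744.51 lies in 715.10–1022.10, so I_lo=181, I_hi=240, C_lo=715.10, C_hi=1022.10.
(240−181)/(1022.10−715.10) × (744.51−715.10) + 181 = 59/307.00 × 29.41 + 181 ≈ 186.65 → 187.
Site H: row 715.10–1022.10 (AQI 181–240). (240−181)·(960.76−715.10)/(1022.10−715.10) + 181 = 59·245.66/307.00 + 181 ≈ 228.21 → 228.
Site C: 969.43 ∈ [715.10, 1022.10] ↔ index [181, 240].
181 + (969.43−715.10)·(240−181)/(1022.10−715.10) = 181 + 254.33·59/307.00 ≈ 229.88, so AQI = 230.
Site E: 605.52 ∈ [453.76, 715.09] ↔ index [121, 180].
121 + (605.52−453.76)·(180−121)/(715.09−453.76) = 121 + 151.76·59/261.33 ≈ 155.26, so AQI = 155.
AQIs: Site M=157, Site D=187, Site H=228, Site C=230, Site E=155. Sum = 157 + 187 + 228 + 230 + 155 = 957.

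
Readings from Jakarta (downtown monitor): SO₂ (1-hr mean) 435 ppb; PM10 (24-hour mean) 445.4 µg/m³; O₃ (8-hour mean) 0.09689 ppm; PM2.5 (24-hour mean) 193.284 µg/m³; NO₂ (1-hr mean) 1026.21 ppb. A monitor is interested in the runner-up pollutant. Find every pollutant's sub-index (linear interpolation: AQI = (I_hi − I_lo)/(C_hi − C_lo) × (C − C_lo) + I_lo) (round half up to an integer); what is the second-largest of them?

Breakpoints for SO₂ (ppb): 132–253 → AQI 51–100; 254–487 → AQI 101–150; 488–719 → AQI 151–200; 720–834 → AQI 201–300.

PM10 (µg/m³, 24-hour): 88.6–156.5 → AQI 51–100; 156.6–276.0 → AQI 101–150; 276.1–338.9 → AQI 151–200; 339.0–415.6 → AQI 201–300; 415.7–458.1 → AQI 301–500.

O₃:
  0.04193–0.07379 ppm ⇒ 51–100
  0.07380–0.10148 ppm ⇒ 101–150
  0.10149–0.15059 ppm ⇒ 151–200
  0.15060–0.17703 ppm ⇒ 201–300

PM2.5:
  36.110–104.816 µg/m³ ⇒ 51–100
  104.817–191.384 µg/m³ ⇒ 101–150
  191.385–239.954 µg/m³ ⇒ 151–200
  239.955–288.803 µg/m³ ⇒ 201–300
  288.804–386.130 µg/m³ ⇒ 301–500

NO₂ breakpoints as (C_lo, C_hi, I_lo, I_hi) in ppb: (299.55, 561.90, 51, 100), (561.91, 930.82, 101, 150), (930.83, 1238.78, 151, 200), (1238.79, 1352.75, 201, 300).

166

SO₂ 435: bracket 254–487 → index 101–150; slope 49/233, offset 181.
AQI = 101 + 49/233·181 ≈ 139.06 ⇒ 139.
PM10: 445.4 lies in 415.7–458.1, so I_lo=301, I_hi=500, C_lo=415.7, C_hi=458.1.
(500−301)/(458.1−415.7) × (445.4−415.7) + 301 = 199/42.4 × 29.7 + 301 ≈ 440.39 → 440.
O₃: row 0.07380–0.10148 (AQI 101–150). (150−101)·(0.09689−0.07380)/(0.10148−0.07380) + 101 = 49·0.02309/0.02768 + 101 ≈ 141.87 → 142.
PM2.5: 193.284 ∈ [191.385, 239.954] ↔ index [151, 200].
151 + (193.284−191.385)·(200−151)/(239.954−191.385) = 151 + 1.899·49/48.569 ≈ 152.92, so AQI = 153.
NO₂: 1026.21 ∈ [930.83, 1238.78] ↔ index [151, 200].
151 + (1026.21−930.83)·(200−151)/(1238.78−930.83) = 151 + 95.38·49/307.95 ≈ 166.18, so AQI = 166.
Sub-indices: SO₂→139, PM10→440, O₃→142, PM2.5→153, NO₂→166. Ranked high→low: 440, 166, 153, 142, 139. Second-highest sub-index = 166.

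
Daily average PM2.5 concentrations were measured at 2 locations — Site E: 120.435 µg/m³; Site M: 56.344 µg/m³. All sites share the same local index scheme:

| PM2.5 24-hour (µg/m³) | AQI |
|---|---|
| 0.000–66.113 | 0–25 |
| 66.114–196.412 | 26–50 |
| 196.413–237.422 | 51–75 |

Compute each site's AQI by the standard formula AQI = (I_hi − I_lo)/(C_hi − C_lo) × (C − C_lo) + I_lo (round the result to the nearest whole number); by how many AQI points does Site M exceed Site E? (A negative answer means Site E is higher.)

-15

Site E: row 66.114–196.412 (AQI 26–50). (50−26)·(120.435−66.114)/(196.412−66.114) + 26 = 24·54.321/130.298 + 26 ≈ 36.01 → 36.
Site M: 56.344 ∈ [0.000, 66.113] ↔ index [0, 25].
0 + (56.344−0.000)·(25−0)/(66.113−0.000) = 0 + 56.344·25/66.113 ≈ 21.31, so AQI = 21.
AQIs: Site E=36, Site M=21. Site M (21) − Site E (36) = -15.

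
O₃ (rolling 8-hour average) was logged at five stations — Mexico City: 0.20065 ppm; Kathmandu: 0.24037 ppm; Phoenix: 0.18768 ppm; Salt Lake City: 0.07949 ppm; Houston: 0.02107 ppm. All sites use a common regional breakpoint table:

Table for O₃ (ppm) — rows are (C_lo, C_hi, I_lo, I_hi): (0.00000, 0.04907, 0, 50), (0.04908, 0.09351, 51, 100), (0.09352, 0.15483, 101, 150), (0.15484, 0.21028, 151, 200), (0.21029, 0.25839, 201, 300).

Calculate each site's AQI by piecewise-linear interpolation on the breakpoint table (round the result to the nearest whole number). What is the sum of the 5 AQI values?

Mexico City: row 0.15484–0.21028 (AQI 151–200). (200−151)·(0.20065−0.15484)/(0.21028−0.15484) + 151 = 49·0.04581/0.05544 + 151 ≈ 191.49 → 191.
Kathmandu: 0.24037 ∈ [0.21029, 0.25839] ↔ index [201, 300].
201 + (0.24037−0.21029)·(300−201)/(0.25839−0.21029) = 201 + 0.03008·99/0.04810 ≈ 262.91, so AQI = 263.
Phoenix 0.18768: bracket 0.15484–0.21028 → index 151–200; slope 49/0.05544, offset 0.03284.
AQI = 151 + 49/0.05544·0.03284 ≈ 180.03 ⇒ 180.
Salt Lake City: 0.07949 ∈ [0.04908, 0.09351] ↔ index [51, 100].
51 + (0.07949−0.04908)·(100−51)/(0.09351−0.04908) = 51 + 0.03041·49/0.04443 ≈ 84.54, so AQI = 85.
Houston 0.02107: bracket 0.00000–0.04907 → index 0–50; slope 50/0.04907, offset 0.02107.
AQI = 0 + 50/0.04907·0.02107 ≈ 21.47 ⇒ 21.
AQIs: Mexico City=191, Kathmandu=263, Phoenix=180, Salt Lake City=85, Houston=21. Sum = 191 + 263 + 180 + 85 + 21 = 740.

740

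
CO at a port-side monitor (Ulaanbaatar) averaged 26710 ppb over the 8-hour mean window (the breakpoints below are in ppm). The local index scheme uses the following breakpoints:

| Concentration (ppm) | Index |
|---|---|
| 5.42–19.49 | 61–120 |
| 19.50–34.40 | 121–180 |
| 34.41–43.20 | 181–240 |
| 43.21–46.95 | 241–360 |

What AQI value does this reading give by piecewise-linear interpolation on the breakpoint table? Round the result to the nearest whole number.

150

Convert: 26710 ppb = 26.71 ppm.
CO 26.71: bracket 19.50–34.40 → index 121–180; slope 59/14.90, offset 7.21.
AQI = 121 + 59/14.90·7.21 ≈ 149.55 ⇒ 150.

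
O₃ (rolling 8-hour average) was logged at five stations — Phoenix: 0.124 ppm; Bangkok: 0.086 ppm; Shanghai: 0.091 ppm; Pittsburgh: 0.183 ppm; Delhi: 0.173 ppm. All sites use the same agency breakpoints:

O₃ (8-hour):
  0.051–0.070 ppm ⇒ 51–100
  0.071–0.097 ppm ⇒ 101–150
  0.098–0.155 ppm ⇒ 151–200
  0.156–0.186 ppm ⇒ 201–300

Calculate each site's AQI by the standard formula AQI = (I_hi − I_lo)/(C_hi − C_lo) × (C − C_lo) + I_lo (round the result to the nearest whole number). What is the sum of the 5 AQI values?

988

Phoenix: row 0.098–0.155 (AQI 151–200). (200−151)·(0.124−0.098)/(0.155−0.098) + 151 = 49·0.026/0.057 + 151 ≈ 173.35 → 173.
Bangkok 0.086: bracket 0.071–0.097 → index 101–150; slope 49/0.026, offset 0.015.
AQI = 101 + 49/0.026·0.015 ≈ 129.27 ⇒ 129.
Shanghai: row 0.071–0.097 (AQI 101–150). (150−101)·(0.091−0.071)/(0.097−0.071) + 101 = 49·0.020/0.026 + 101 ≈ 138.69 → 139.
Pittsburgh 0.183: bracket 0.156–0.186 → index 201–300; slope 99/0.030, offset 0.027.
AQI = 201 + 99/0.030·0.027 ≈ 290.10 ⇒ 290.
Delhi: row 0.156–0.186 (AQI 201–300). (300−201)·(0.173−0.156)/(0.186−0.156) + 201 = 99·0.017/0.030 + 201 ≈ 257.10 → 257.
AQIs: Phoenix=173, Bangkok=129, Shanghai=139, Pittsburgh=290, Delhi=257. Sum = 173 + 129 + 139 + 290 + 257 = 988.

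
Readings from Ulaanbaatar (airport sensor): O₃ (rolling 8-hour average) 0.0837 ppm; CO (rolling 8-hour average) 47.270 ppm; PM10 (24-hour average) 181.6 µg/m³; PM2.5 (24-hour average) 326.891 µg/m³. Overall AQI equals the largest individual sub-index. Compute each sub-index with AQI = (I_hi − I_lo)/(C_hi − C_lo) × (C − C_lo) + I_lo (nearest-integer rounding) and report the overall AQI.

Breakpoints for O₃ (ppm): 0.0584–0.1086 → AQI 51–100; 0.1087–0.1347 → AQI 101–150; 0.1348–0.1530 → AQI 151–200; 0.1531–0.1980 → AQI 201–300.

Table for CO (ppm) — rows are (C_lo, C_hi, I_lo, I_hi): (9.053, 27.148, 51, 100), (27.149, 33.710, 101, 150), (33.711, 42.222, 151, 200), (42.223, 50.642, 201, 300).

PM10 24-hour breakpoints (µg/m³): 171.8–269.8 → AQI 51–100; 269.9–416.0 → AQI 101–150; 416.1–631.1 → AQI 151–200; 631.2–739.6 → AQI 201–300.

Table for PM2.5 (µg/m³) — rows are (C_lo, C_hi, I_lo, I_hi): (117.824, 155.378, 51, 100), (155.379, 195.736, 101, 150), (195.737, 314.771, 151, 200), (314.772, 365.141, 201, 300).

260

O₃: 0.0837 ∈ [0.0584, 0.1086] ↔ index [51, 100].
51 + (0.0837−0.0584)·(100−51)/(0.1086−0.0584) = 51 + 0.0253·49/0.0502 ≈ 75.70, so AQI = 76.
CO 47.270: bracket 42.223–50.642 → index 201–300; slope 99/8.419, offset 5.047.
AQI = 201 + 99/8.419·5.047 ≈ 260.35 ⇒ 260.
PM10: 181.6 lies in 171.8–269.8, so I_lo=51, I_hi=100, C_lo=171.8, C_hi=269.8.
(100−51)/(269.8−171.8) × (181.6−171.8) + 51 = 49/98.0 × 9.8 + 51 ≈ 55.90 → 56.
PM2.5: 326.891 lies in 314.772–365.141, so I_lo=201, I_hi=300, C_lo=314.772, C_hi=365.141.
(300−201)/(365.141−314.772) × (326.891−314.772) + 201 = 99/50.369 × 12.119 + 201 ≈ 224.82 → 225.
Sub-indices: O₃→76, CO→260, PM10→56, PM2.5→225. Overall AQI = max = 260; dominant pollutant is CO.
AQI 260: Very Unhealthy.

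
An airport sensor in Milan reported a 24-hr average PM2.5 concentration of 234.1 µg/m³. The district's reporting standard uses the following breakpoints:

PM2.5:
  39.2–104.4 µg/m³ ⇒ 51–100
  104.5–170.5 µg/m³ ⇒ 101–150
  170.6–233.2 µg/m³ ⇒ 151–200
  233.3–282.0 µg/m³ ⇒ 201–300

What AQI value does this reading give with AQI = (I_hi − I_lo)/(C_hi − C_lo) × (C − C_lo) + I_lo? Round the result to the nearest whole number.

PM2.5: 234.1 lies in 233.3–282.0, so I_lo=201, I_hi=300, C_lo=233.3, C_hi=282.0.
(300−201)/(282.0−233.3) × (234.1−233.3) + 201 = 99/48.7 × 0.8 + 201 ≈ 202.63 → 203.

203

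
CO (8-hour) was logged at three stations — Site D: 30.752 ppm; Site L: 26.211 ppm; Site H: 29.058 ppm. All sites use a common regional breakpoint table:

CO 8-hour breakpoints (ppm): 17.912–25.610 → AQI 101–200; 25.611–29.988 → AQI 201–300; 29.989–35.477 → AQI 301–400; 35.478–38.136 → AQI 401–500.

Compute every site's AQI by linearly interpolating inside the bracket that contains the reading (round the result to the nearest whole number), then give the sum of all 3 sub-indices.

809

Site D: row 29.989–35.477 (AQI 301–400). (400−301)·(30.752−29.989)/(35.477−29.989) + 301 = 99·0.763/5.488 + 301 ≈ 314.76 → 315.
Site L: 26.211 ∈ [25.611, 29.988] ↔ index [201, 300].
201 + (26.211−25.611)·(300−201)/(29.988−25.611) = 201 + 0.600·99/4.377 ≈ 214.57, so AQI = 215.
Site H: 29.058 ∈ [25.611, 29.988] ↔ index [201, 300].
201 + (29.058−25.611)·(300−201)/(29.988−25.611) = 201 + 3.447·99/4.377 ≈ 278.97, so AQI = 279.
AQIs: Site D=315, Site L=215, Site H=279. Sum = 315 + 215 + 279 = 809.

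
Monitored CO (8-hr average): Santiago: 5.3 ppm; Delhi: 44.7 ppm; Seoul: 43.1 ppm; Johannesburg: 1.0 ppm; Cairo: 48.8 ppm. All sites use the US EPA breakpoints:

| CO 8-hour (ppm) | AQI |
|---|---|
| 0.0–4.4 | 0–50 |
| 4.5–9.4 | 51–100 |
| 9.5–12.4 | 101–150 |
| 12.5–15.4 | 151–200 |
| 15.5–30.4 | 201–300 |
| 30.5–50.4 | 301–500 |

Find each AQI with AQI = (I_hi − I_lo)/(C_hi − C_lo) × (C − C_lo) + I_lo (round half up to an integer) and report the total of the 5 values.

Santiago: 5.3 ∈ [4.5, 9.4] ↔ index [51, 100].
51 + (5.3−4.5)·(100−51)/(9.4−4.5) = 51 + 0.8·49/4.9 ≈ 59.00, so AQI = 59.
Delhi 44.7: bracket 30.5–50.4 → index 301–500; slope 199/19.9, offset 14.2.
AQI = 301 + 199/19.9·14.2 ≈ 443.00 ⇒ 443.
Seoul: 43.1 ∈ [30.5, 50.4] ↔ index [301, 500].
301 + (43.1−30.5)·(500−301)/(50.4−30.5) = 301 + 12.6·199/19.9 ≈ 427.00, so AQI = 427.
Johannesburg 1.0: bracket 0.0–4.4 → index 0–50; slope 50/4.4, offset 1.0.
AQI = 0 + 50/4.4·1.0 ≈ 11.36 ⇒ 11.
Cairo: 48.8 ∈ [30.5, 50.4] ↔ index [301, 500].
301 + (48.8−30.5)·(500−301)/(50.4−30.5) = 301 + 18.3·199/19.9 ≈ 484.00, so AQI = 484.
AQIs: Santiago=59, Delhi=443, Seoul=427, Johannesburg=11, Cairo=484. Sum = 59 + 443 + 427 + 11 + 484 = 1424.

1424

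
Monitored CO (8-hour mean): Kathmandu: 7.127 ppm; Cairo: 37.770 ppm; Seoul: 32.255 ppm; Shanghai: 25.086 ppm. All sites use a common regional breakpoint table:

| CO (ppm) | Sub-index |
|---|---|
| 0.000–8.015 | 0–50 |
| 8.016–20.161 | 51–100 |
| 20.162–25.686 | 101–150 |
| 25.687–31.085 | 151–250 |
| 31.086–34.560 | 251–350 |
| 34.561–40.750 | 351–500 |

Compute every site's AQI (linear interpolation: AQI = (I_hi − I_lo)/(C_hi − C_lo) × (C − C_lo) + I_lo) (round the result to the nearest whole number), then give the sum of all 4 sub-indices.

Kathmandu: 7.127 lies in 0.000–8.015, so I_lo=0, I_hi=50, C_lo=0.000, C_hi=8.015.
(50−0)/(8.015−0.000) × (7.127−0.000) + 0 = 50/8.015 × 7.127 + 0 ≈ 44.46 → 44.
Cairo 37.770: bracket 34.561–40.750 → index 351–500; slope 149/6.189, offset 3.209.
AQI = 351 + 149/6.189·3.209 ≈ 428.26 ⇒ 428.
Seoul: row 31.086–34.560 (AQI 251–350). (350−251)·(32.255−31.086)/(34.560−31.086) + 251 = 99·1.169/3.474 + 251 ≈ 284.31 → 284.
Shanghai: row 20.162–25.686 (AQI 101–150). (150−101)·(25.086−20.162)/(25.686−20.162) + 101 = 49·4.924/5.524 + 101 ≈ 144.68 → 145.
AQIs: Kathmandu=44, Cairo=428, Seoul=284, Shanghai=145. Sum = 44 + 428 + 284 + 145 = 901.

901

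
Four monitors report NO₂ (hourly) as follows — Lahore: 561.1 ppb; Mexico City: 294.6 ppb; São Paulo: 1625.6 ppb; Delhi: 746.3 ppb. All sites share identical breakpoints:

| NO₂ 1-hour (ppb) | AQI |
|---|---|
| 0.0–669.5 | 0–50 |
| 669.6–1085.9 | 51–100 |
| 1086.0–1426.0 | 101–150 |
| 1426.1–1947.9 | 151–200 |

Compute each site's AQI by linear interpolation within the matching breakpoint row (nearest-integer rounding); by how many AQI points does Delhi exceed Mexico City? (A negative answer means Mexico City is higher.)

Lahore: 561.1 ∈ [0.0, 669.5] ↔ index [0, 50].
0 + (561.1−0.0)·(50−0)/(669.5−0.0) = 0 + 561.1·50/669.5 ≈ 41.90, so AQI = 42.
Mexico City 294.6: bracket 0.0–669.5 → index 0–50; slope 50/669.5, offset 294.6.
AQI = 0 + 50/669.5·294.6 ≈ 22.00 ⇒ 22.
São Paulo: 1625.6 lies in 1426.1–1947.9, so I_lo=151, I_hi=200, C_lo=1426.1, C_hi=1947.9.
(200−151)/(1947.9−1426.1) × (1625.6−1426.1) + 151 = 49/521.8 × 199.5 + 151 ≈ 169.73 → 170.
Delhi: row 669.6–1085.9 (AQI 51–100). (100−51)·(746.3−669.6)/(1085.9−669.6) + 51 = 49·76.7/416.3 + 51 ≈ 60.03 → 60.
AQIs: Lahore=42, Mexico City=22, São Paulo=170, Delhi=60. Delhi (60) − Mexico City (22) = 38.

38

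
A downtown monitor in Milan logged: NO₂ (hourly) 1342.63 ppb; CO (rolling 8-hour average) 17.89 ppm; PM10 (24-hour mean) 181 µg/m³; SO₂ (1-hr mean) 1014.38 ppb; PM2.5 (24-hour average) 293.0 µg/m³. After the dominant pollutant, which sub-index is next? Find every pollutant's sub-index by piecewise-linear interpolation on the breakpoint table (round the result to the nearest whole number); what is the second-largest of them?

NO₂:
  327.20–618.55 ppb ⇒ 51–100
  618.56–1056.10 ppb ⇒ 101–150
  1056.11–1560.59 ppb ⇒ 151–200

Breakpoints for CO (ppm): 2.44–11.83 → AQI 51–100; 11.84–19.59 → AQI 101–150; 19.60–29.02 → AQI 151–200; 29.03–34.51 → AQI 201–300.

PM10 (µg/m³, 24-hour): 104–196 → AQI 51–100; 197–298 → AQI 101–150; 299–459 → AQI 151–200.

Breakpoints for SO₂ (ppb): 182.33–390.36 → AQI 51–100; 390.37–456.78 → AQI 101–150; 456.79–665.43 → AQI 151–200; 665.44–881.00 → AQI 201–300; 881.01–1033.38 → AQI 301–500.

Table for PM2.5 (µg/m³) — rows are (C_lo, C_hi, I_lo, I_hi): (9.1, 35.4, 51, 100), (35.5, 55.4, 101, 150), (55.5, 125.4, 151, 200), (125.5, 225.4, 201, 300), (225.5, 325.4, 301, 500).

NO₂: 1342.63 lies in 1056.11–1560.59, so I_lo=151, I_hi=200, C_lo=1056.11, C_hi=1560.59.
(200−151)/(1560.59−1056.11) × (1342.63−1056.11) + 151 = 49/504.48 × 286.52 + 151 ≈ 178.83 → 179.
CO: row 11.84–19.59 (AQI 101–150). (150−101)·(17.89−11.84)/(19.59−11.84) + 101 = 49·6.05/7.75 + 101 ≈ 139.25 → 139.
PM10: row 104–196 (AQI 51–100). (100−51)·(181−104)/(196−104) + 51 = 49·77/92 + 51 ≈ 92.01 → 92.
SO₂ 1014.38: bracket 881.01–1033.38 → index 301–500; slope 199/152.37, offset 133.37.
AQI = 301 + 199/152.37·133.37 ≈ 475.19 ⇒ 475.
PM2.5: 293.0 lies in 225.5–325.4, so I_lo=301, I_hi=500, C_lo=225.5, C_hi=325.4.
(500−301)/(325.4−225.5) × (293.0−225.5) + 301 = 199/99.9 × 67.5 + 301 ≈ 435.46 → 435.
Sub-indices: NO₂→179, CO→139, PM10→92, SO₂→475, PM2.5→435. Ranked high→low: 475, 435, 179, 139, 92. Second-highest sub-index = 435.

435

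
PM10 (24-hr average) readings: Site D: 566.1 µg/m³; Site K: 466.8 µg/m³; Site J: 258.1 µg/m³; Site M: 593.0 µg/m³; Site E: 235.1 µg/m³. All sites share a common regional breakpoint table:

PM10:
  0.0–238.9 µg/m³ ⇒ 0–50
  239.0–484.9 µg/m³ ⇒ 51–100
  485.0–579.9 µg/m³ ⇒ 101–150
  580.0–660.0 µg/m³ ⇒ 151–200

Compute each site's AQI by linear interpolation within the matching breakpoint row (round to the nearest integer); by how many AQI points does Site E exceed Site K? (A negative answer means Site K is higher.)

-47

Site D: row 485.0–579.9 (AQI 101–150). (150−101)·(566.1−485.0)/(579.9−485.0) + 101 = 49·81.1/94.9 + 101 ≈ 142.87 → 143.
Site K 466.8: bracket 239.0–484.9 → index 51–100; slope 49/245.9, offset 227.8.
AQI = 51 + 49/245.9·227.8 ≈ 96.39 ⇒ 96.
Site J 258.1: bracket 239.0–484.9 → index 51–100; slope 49/245.9, offset 19.1.
AQI = 51 + 49/245.9·19.1 ≈ 54.81 ⇒ 55.
Site M 593.0: bracket 580.0–660.0 → index 151–200; slope 49/80.0, offset 13.0.
AQI = 151 + 49/80.0·13.0 ≈ 158.96 ⇒ 159.
Site E: 235.1 lies in 0.0–238.9, so I_lo=0, I_hi=50, C_lo=0.0, C_hi=238.9.
(50−0)/(238.9−0.0) × (235.1−0.0) + 0 = 50/238.9 × 235.1 + 0 ≈ 49.20 → 49.
AQIs: Site D=143, Site K=96, Site J=55, Site M=159, Site E=49. Site E (49) − Site K (96) = -47.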